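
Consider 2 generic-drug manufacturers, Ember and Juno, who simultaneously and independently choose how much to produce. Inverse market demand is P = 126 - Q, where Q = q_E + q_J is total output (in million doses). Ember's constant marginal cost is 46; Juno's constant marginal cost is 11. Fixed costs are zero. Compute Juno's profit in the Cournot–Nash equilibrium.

2500

Ember's profit: π_E = (126 - Q)q_E - (46q_E). Setting ∂π_E/∂q_E = 0: 80 - 2q_E - (q_J) = 0.
Juno's first-order condition: 115 - 2q_J - (q_E) = 0.
Rearranging gives the reaction functions q_E = (80 - q_J)/2 and q_J = (115 - q_E)/2.
Substituting one into the other gives q_E = 15 and q_J = 50.
Price P = 126 - 65 = 61.
Juno's profit: (61 - 11)·50 = 2500.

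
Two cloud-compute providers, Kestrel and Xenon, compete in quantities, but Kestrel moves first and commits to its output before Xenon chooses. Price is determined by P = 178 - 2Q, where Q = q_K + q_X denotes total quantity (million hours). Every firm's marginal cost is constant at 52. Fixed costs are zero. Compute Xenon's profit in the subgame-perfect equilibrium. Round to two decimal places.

The follower Xenon best-responds to any q_K: π_X = (178 - 2Q)q_X - 52q_X.
Follower FOC: 126 - 2q_K - 4q_X = 0, so q_X(q_K) = (126 - 2q_K)/4.
The leader anticipates this reaction. Substituting into P = 178 - 2Q gives P = 115 - q_K, so π_K = (115 - q_K)q_K - 52q_K.
The leader's first-order condition 63 - 2q_K = 0 yields q_K = 63/2.
Then q_X = (126 - 2·(63/2))/4 = 63/4.
Price P = 178 - 2·(189/4) = 167/2.
Xenon's profit: (167/2 - 52)·(63/4) = 496.1250.

496.13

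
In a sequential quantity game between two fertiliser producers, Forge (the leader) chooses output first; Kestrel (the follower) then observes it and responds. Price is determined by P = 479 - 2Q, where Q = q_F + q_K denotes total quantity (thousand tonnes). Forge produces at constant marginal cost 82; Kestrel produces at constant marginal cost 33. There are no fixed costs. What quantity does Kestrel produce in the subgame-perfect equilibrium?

Solve by backward induction. Given q_F, the follower Kestrel maximises π_K = (479 - 2q_F - 2q_K)q_K - 33q_K.
Setting the follower's marginal profit to zero, 446 - 2q_F - 4q_K = 0, i.e. q_K = (446 - 2q_F)/4.
Forge substitutes q_K(q_F) into its own profit: π_F = q_F(479 - 2q_F - (446 - 2q_F)/2) - 82q_F = (256 - q_F)q_F - 82q_F.
The leader's first-order condition 174 - 2q_F = 0 yields q_F = 87.
Then q_K = (446 - 2·87)/4 = 68.

68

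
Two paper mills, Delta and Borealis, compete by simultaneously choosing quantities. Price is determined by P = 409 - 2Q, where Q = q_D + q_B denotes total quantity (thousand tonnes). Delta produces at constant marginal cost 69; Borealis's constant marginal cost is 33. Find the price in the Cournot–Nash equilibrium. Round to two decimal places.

170.33

Delta's profit: π_D = (409 - 2Q)q_D - (69q_D). Setting ∂π_D/∂q_D = 0: 340 - 4q_D - 2(q_B) = 0.
Borealis's profit: π_B = (409 - 2Q)q_B - (33q_B). Setting ∂π_B/∂q_B = 0: 376 - 4q_B - 2(q_D) = 0.
So q_D = (340 - 2q_B)/4 and q_B = (376 - 2q_D)/4.
Solving the pair: q_D = 152/3, q_B = 206/3.
Total output Q = 358/3, so price P = 409 - 2·(358/3) = 511/3.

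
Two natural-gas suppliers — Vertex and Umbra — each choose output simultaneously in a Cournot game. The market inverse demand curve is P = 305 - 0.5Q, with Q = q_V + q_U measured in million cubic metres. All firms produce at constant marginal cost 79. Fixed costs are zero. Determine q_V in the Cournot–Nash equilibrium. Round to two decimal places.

150.67

Each firm earns π_i = (305 - 0.5Q)q_i - 79q_i.
First-order condition (treating rivals' output as given): 226 - q_i - (1/2)q_j = 0.
By symmetry each firm produces the same amount; substituting q_j = q_i yields q_i = 226/(3/2) = 452/3.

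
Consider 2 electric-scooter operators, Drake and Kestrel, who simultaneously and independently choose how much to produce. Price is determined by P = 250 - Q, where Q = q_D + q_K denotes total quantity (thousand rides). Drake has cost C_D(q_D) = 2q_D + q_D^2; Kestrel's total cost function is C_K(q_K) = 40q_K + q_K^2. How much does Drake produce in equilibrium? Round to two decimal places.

52.13

Drake's profit: π_D = (250 - Q)q_D - (2q_D + q_D²). Setting ∂π_D/∂q_D = 0: 248 - 4q_D - (q_K) = 0.
Kestrel's first-order condition: 210 - 4q_K - (q_D) = 0.
Best responses: q_D = (248 - q_K)/4, q_K = (210 - q_D)/4.
Substituting one into the other gives q_D = 782/15 and q_K = 592/15.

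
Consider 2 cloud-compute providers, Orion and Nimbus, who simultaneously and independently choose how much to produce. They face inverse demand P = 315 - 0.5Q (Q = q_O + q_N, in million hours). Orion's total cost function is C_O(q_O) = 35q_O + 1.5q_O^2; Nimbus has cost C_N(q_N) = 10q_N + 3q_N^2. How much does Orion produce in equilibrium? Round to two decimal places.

Orion's profit: π_O = (315 - 0.5Q)q_O - (35q_O + (3/2)q_O²). Setting ∂π_O/∂q_O = 0: 280 - 4q_O - (1/2)(q_N) = 0.
Nimbus's first-order condition: 305 - 7q_N - (1/2)(q_O) = 0.
So q_O = (280 - (1/2)q_N)/4 and q_N = (305 - (1/2)q_O)/7.
Solving the pair: q_O = 65.1351, q_N = 1440/37.

65.14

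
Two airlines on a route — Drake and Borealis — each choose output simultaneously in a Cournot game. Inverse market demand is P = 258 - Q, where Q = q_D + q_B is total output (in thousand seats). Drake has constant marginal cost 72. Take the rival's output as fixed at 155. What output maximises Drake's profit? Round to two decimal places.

With the rival's output fixed at 155, Drake's profit is π_D = (258 - 155 - q_D)q_D - (72q_D) = (103 - q_D)q_D - (72q_D).
∂π_D/∂q_D = 31 - 2q_D = 0, so q_D = 31/2.

15.50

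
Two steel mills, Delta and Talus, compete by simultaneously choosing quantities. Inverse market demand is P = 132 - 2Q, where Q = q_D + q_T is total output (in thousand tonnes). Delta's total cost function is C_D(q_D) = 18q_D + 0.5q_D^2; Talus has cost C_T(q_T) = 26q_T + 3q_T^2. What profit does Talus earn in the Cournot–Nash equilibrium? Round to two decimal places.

215.51

Delta's profit: π_D = (132 - 2Q)q_D - (18q_D + (1/2)q_D²). Setting ∂π_D/∂q_D = 0: 114 - 5q_D - 2(q_T) = 0.
Talus's profit: π_T = (132 - 2Q)q_T - (26q_T + 3q_T²). Setting ∂π_T/∂q_T = 0: 106 - 10q_T - 2(q_D) = 0.
Rearranging gives the reaction functions q_D = (114 - 2q_T)/5 and q_T = (106 - 2q_D)/10.
Solving the pair: q_D = 464/23, q_T = 151/23.
Price P = 132 - 2·(615/23) = 1806/23.
Talus's profit: (1806/23)·(151/23) - 26·(151/23) - 3(151/23)² = 215.5104.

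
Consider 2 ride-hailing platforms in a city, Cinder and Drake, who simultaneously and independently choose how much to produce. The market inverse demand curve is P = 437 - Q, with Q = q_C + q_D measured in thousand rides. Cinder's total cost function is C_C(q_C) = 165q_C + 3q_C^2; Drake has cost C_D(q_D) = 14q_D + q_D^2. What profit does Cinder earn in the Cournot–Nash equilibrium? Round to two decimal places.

Cinder's profit: π_C = (437 - Q)q_C - (165q_C + 3q_C²). Setting ∂π_C/∂q_C = 0: 272 - 8q_C - (q_D) = 0.
Drake's first-order condition: 423 - 4q_D - (q_C) = 0.
Best responses: q_C = (272 - q_D)/8, q_D = (423 - q_C)/4.
Substituting one into the other gives q_C = 665/31 and q_D = 100.3871.
Price P = 437 - 121.8387 = 315.1613.
Cinder's profit: 315.1613·(665/31) - 165·(665/31) - 3(665/31)² = 1840.6868.

1840.69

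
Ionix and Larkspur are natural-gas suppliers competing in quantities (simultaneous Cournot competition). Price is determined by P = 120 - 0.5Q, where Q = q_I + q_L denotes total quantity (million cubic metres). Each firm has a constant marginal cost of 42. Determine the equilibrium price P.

A representative firm's profit is π_i = q_i(120 - 0.5Q) - 42q_i.
Setting ∂π_i/∂q_i = 0 with rivals' quantities fixed: 78 - q_i - (1/2)q_j = 0.
By symmetry each firm produces the same amount; substituting q_j = q_i yields q_i = 78/(3/2) = 52.
Total output Q = 104, so price P = 120 - (1/2)·104 = 68.

68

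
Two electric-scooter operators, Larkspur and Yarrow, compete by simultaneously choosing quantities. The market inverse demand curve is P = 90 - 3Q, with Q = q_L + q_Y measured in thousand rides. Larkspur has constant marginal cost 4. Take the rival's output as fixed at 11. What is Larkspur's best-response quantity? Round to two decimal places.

With the rival's output fixed at 11, Larkspur's profit is π_L = (90 - 3·11 - 3q_L)q_L - (4q_L) = (57 - 3q_L)q_L - (4q_L).
∂π_L/∂q_L = 53 - 6q_L = 0, so q_L = 53/6.

8.83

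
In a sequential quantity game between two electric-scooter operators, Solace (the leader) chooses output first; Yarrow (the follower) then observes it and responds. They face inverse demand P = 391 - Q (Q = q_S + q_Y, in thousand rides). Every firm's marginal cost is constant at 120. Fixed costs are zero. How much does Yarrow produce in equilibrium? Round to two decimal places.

The follower Yarrow best-responds to any q_S: π_Y = (391 - Q)q_Y - 120q_Y.
∂π_Y/∂q_Y = 271 - q_S - 2q_Y = 0 gives the reaction function q_Y = (271 - q_S)/2.
The leader anticipates this reaction. Substituting into P = 391 - Q gives P = 511/2 - (1/2)q_S, so π_S = (511/2 - (1/2)q_S)q_S - 120q_S.
The leader's first-order condition 271/2 - q_S = 0 yields q_S = 271/2.
Then q_Y = (271 - 271/2)/2 = 271/4.

67.75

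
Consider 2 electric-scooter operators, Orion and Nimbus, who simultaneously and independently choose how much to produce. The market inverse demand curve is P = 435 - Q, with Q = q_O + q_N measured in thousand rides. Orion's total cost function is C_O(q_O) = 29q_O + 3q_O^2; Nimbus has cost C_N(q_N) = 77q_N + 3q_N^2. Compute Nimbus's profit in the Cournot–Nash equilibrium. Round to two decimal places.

6088.95

Orion's profit: π_O = (435 - Q)q_O - (29q_O + 3q_O²). Setting ∂π_O/∂q_O = 0: 406 - 8q_O - (q_N) = 0.
Nimbus's profit: π_N = (435 - Q)q_N - (77q_N + 3q_N²). Setting ∂π_N/∂q_N = 0: 358 - 8q_N - (q_O) = 0.
Best responses: q_O = (406 - q_N)/8, q_N = (358 - q_O)/8.
Substituting one into the other gives q_O = 45.8730 and q_N = 39.0159.
Price P = 435 - 764/9 = 350.1111.
Nimbus's profit: 350.1111·39.0159 - 77·39.0159 - 3·39.0159² = 6088.9534.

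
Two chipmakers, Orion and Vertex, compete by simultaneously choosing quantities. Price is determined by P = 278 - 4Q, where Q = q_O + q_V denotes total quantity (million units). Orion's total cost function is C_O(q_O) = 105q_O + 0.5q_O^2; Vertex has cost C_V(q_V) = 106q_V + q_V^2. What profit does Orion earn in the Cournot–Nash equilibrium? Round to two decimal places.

892.25

Orion's profit: π_O = (278 - 4Q)q_O - (105q_O + (1/2)q_O²). Setting ∂π_O/∂q_O = 0: 173 - 9q_O - 4(q_V) = 0.
Vertex's first-order condition: 172 - 10q_V - 4(q_O) = 0.
So q_O = (173 - 4q_V)/9 and q_V = (172 - 4q_O)/10.
Substituting one into the other gives q_O = 521/37 and q_V = 428/37.
Price P = 278 - 4·(949/37) = 175.4054.
Orion's profit: 175.4054·(521/37) - 105·(521/37) - (1/2)(521/37)² = 892.2458.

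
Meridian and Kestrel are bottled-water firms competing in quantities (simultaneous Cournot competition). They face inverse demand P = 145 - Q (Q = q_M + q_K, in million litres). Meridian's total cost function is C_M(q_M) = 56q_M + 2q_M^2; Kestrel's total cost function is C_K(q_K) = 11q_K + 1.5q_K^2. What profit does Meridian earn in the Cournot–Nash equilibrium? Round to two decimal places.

345.02

Meridian's profit: π_M = (145 - Q)q_M - (56q_M + 2q_M²). Setting ∂π_M/∂q_M = 0: 89 - 6q_M - (q_K) = 0.
Kestrel's profit: π_K = (145 - Q)q_K - (11q_K + (3/2)q_K²). Setting ∂π_K/∂q_K = 0: 134 - 5q_K - (q_M) = 0.
Best responses: q_M = (89 - q_K)/6, q_K = (134 - q_M)/5.
Substituting one into the other gives q_M = 311/29 and q_K = 715/29.
Price P = 145 - 1026/29 = 109.6207.
Meridian's profit: 109.6207·(311/29) - 56·(311/29) - 2(311/29)² = 345.0214.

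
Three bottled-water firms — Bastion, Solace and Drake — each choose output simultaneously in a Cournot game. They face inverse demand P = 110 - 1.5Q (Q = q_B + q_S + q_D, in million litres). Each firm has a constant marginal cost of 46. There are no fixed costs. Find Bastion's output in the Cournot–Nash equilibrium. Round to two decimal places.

10.67

A representative firm's profit is π_i = q_i(110 - 1.5Q) - 46q_i.
Setting ∂π_i/∂q_i = 0 with rivals' quantities fixed: 64 - 3q_i - (3/2)·Σ_{j≠i} q_j = 0.
By symmetry each firm produces the same amount; substituting Σ_{j≠i} q_j = 2q_i yields q_i = 64/6 = 32/3.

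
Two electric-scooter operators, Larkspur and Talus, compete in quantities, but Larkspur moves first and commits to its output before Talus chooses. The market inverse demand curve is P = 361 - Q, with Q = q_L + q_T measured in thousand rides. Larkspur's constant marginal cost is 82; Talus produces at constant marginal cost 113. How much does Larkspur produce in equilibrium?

155

Solve by backward induction. Given q_L, the follower Talus maximises π_T = (361 - q_L - q_T)q_T - 113q_T.
Follower FOC: 248 - q_L - 2q_T = 0, so q_T(q_L) = (248 - q_L)/2.
The leader anticipates this reaction. Substituting into P = 361 - Q gives P = 237 - (1/2)q_L, so π_L = (237 - (1/2)q_L)q_L - 82q_L.
Maximising: ∂π_L/∂q_L = 155 - q_L = 0, giving q_L = 155.
Then q_T = (248 - 155)/2 = 93/2.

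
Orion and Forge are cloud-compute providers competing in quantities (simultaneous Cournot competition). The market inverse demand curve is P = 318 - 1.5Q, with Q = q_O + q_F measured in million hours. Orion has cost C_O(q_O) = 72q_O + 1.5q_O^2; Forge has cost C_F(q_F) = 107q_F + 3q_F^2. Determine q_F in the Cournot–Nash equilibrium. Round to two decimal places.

17.33

Orion's profit: π_O = (318 - 1.5Q)q_O - (72q_O + (3/2)q_O²). Setting ∂π_O/∂q_O = 0: 246 - 6q_O - (3/2)(q_F) = 0.
Forge's first-order condition: 211 - 9q_F - (3/2)(q_O) = 0.
Best responses: q_O = (246 - (3/2)q_F)/6, q_F = (211 - (3/2)q_O)/9.
Solving the pair: q_O = 110/3, q_F = 52/3.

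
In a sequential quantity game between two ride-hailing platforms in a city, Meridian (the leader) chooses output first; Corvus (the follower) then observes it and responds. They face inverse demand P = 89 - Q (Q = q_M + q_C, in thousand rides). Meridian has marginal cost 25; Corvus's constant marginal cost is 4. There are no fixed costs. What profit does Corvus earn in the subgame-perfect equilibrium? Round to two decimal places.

The follower Corvus best-responds to any q_M: π_C = (89 - Q)q_C - 4q_C.
Follower FOC: 85 - q_M - 2q_C = 0, so q_C(q_M) = (85 - q_M)/2.
The leader anticipates this reaction. Substituting into P = 89 - Q gives P = 93/2 - (1/2)q_M, so π_M = (93/2 - (1/2)q_M)q_M - 25q_M.
Maximising: ∂π_M/∂q_M = 43/2 - q_M = 0, giving q_M = 43/2.
Then q_C = (85 - 43/2)/2 = 127/4.
Price P = 89 - 213/4 = 143/4.
Corvus's profit: (143/4 - 4)·(127/4) = 1008.0625.

1008.06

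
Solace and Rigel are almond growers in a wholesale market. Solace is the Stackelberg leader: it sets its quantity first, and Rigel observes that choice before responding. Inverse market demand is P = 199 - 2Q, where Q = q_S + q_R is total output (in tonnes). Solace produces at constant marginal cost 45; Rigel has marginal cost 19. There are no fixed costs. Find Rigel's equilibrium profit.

The follower Rigel best-responds to any q_S: π_R = (199 - 2Q)q_R - 19q_R.
Setting the follower's marginal profit to zero, 180 - 2q_S - 4q_R = 0, i.e. q_R = (180 - 2q_S)/4.
Solace substitutes q_R(q_S) into its own profit: π_S = q_S(199 - 2q_S - (180 - 2q_S)/2) - 45q_S = (109 - q_S)q_S - 45q_S.
Leader FOC: 64 - 2q_S = 0, so q_S = 32.
Then q_R = (180 - 2·32)/4 = 29.
Price P = 199 - 2·61 = 77.
Rigel's profit: (77 - 19)·29 = 1682.

1682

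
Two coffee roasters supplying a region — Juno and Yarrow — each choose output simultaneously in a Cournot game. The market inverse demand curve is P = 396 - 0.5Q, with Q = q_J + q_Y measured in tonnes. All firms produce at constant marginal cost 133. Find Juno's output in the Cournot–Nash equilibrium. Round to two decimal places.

175.33

Each firm earns π_i = (396 - 0.5Q)q_i - 133q_i.
Setting ∂π_i/∂q_i = 0 with rivals' quantities fixed: 263 - q_i - (1/2)q_j = 0.
With identical firms every q_j equals q_i, so q_j = q_i and 263 = (3/2)q_i, giving q_i = 526/3.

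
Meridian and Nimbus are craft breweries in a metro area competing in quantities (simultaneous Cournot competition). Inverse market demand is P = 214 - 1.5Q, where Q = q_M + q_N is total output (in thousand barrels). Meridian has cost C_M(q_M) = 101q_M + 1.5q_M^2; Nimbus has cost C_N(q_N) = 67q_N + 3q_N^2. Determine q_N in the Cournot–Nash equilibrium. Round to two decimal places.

Meridian's profit: π_M = (214 - 1.5Q)q_M - (101q_M + (3/2)q_M²). Setting ∂π_M/∂q_M = 0: 113 - 6q_M - (3/2)(q_N) = 0.
Nimbus's profit: π_N = (214 - 1.5Q)q_N - (67q_N + 3q_N²). Setting ∂π_N/∂q_N = 0: 147 - 9q_N - (3/2)(q_M) = 0.
So q_M = (113 - (3/2)q_N)/6 and q_N = (147 - (3/2)q_M)/9.
Solving the pair: q_M = 354/23, q_N = 950/69.

13.77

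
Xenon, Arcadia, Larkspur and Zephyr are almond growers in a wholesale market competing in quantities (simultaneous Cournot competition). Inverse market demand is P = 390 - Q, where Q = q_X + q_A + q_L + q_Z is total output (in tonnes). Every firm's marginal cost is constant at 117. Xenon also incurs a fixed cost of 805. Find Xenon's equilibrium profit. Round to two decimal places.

Each firm earns π_i = (390 - Q)q_i - 117q_i.
Setting ∂π_i/∂q_i = 0 with rivals' quantities fixed: 273 - 2q_i - Σ_{j≠i} q_j = 0.
By symmetry each firm produces the same amount; substituting Σ_{j≠i} q_j = 3q_i yields q_i = 273/5.
Price P = 390 - 1092/5 = 858/5.
Xenon's profit: (858/5 - 117)·(273/5) - 805 = 2176.1600.

2176.16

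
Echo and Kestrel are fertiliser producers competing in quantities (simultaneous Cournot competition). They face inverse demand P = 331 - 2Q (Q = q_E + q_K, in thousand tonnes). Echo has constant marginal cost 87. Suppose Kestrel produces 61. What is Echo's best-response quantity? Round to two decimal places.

With the rival's output fixed at 61, Echo's profit is π_E = (331 - 2·61 - 2q_E)q_E - (87q_E) = (209 - 2q_E)q_E - (87q_E).
∂π_E/∂q_E = 122 - 4q_E = 0, so q_E = 61/2.

30.50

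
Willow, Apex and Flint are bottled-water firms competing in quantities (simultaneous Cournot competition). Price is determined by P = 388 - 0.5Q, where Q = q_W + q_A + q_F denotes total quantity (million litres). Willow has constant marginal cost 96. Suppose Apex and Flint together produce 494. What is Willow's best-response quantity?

With rivals' combined output fixed at 494, Willow's profit is π_W = (388 - (1/2)·494 - (1/2)q_W)q_W - (96q_W) = (141 - (1/2)q_W)q_W - (96q_W).
∂π_W/∂q_W = 45 - q_W = 0, so q_W = 45.

45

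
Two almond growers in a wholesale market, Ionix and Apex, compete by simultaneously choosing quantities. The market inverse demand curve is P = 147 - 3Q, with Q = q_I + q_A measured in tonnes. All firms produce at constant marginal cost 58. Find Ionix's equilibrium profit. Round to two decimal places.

A representative firm's profit is π_i = q_i(147 - 3Q) - 58q_i.
First-order condition (treating rivals' output as given): 89 - 6q_i - 3q_j = 0.
By symmetry each firm produces the same amount; substituting q_j = q_i yields q_i = 89/9.
Price P = 147 - 3·(178/9) = 263/3.
Ionix's profit: (263/3 - 58)·(89/9) = 293.3704.

293.37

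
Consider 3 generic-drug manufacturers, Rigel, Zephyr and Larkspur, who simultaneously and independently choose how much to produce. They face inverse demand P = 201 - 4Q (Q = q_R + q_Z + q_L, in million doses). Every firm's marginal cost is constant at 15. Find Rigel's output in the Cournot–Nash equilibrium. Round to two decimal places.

11.63

A representative firm's profit is π_i = q_i(201 - 4Q) - 15q_i.
First-order condition (treating rivals' output as given): 186 - 8q_i - 4·Σ_{j≠i} q_j = 0.
With identical firms every q_j equals q_i, so Σ_{j≠i} q_j = 2q_i and 186 = 16q_i, giving q_i = 93/8.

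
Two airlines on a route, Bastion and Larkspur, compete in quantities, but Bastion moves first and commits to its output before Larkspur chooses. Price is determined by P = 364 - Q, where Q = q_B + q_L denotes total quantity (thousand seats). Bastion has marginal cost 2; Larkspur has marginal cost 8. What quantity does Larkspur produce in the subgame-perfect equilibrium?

86

Solve by backward induction. Given q_B, the follower Larkspur maximises π_L = (364 - q_B - q_L)q_L - 8q_L.
∂π_L/∂q_L = 356 - q_B - 2q_L = 0 gives the reaction function q_L = (356 - q_B)/2.
The leader anticipates this reaction. Substituting into P = 364 - Q gives P = 186 - (1/2)q_B, so π_B = (186 - (1/2)q_B)q_B - 2q_B.
Maximising: ∂π_B/∂q_B = 184 - q_B = 0, giving q_B = 184.
Then q_L = (356 - 184)/2 = 86.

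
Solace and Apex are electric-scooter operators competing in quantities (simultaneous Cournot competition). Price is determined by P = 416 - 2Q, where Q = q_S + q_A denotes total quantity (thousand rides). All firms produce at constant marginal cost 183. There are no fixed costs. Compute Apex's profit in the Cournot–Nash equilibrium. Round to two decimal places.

3016.06

A representative firm's profit is π_i = q_i(416 - 2Q) - 183q_i.
First-order condition (treating rivals' output as given): 233 - 4q_i - 2q_j = 0.
By symmetry each firm produces the same amount; substituting q_j = q_i yields q_i = 233/6.
Price P = 416 - 2·(233/3) = 782/3.
Apex's profit: (782/3 - 183)·(233/6) = 3016.0556.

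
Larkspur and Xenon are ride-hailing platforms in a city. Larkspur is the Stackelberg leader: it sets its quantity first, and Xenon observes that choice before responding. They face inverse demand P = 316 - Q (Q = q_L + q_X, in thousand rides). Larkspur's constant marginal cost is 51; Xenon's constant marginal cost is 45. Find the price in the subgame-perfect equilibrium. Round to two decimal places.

Solve by backward induction. Given q_L, the follower Xenon maximises π_X = (316 - q_L - q_X)q_X - 45q_X.
Setting the follower's marginal profit to zero, 271 - q_L - 2q_X = 0, i.e. q_X = (271 - q_L)/2.
Larkspur substitutes q_X(q_L) into its own profit: π_L = q_L(316 - q_L - (271 - q_L)/2) - 51q_L = (361/2 - (1/2)q_L)q_L - 51q_L.
Leader FOC: 259/2 - q_L = 0, so q_L = 259/2.
Then q_X = (271 - 259/2)/2 = 283/4.
Total output Q = 801/4, so price P = 316 - 801/4 = 463/4.

115.75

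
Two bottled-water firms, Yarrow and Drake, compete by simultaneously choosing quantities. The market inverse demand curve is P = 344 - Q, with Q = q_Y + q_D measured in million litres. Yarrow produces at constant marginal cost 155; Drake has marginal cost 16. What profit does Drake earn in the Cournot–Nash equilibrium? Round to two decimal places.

Yarrow's profit: π_Y = (344 - Q)q_Y - (155q_Y). Setting ∂π_Y/∂q_Y = 0: 189 - 2q_Y - (q_D) = 0.
Drake's first-order condition: 328 - 2q_D - (q_Y) = 0.
Best responses: q_Y = (189 - q_D)/2, q_D = (328 - q_Y)/2.
Substituting one into the other gives q_Y = 50/3 and q_D = 467/3.
Price P = 344 - 517/3 = 515/3.
Drake's profit: (515/3 - 16)·(467/3) = 24232.1111.

24232.11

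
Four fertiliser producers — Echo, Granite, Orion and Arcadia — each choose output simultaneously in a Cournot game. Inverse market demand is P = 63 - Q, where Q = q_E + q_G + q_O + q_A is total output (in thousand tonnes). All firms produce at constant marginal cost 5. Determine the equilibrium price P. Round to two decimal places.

16.60

A representative firm's profit is π_i = q_i(63 - Q) - 5q_i.
Setting ∂π_i/∂q_i = 0 with rivals' quantities fixed: 58 - 2q_i - Σ_{j≠i} q_j = 0.
With identical firms every q_j equals q_i, so Σ_{j≠i} q_j = 3q_i and 58 = 5q_i, giving q_i = 58/5.
Total output Q = 232/5, so price P = 63 - 232/5 = 83/5.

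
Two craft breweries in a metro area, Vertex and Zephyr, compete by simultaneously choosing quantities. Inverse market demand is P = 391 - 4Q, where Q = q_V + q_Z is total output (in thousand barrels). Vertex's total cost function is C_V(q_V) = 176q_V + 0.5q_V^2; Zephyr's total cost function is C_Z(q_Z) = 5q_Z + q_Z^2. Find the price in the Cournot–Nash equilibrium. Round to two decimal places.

Vertex's profit: π_V = (391 - 4Q)q_V - (176q_V + (1/2)q_V²). Setting ∂π_V/∂q_V = 0: 215 - 9q_V - 4(q_Z) = 0.
Zephyr's profit: π_Z = (391 - 4Q)q_Z - (5q_Z + q_Z²). Setting ∂π_Z/∂q_Z = 0: 386 - 10q_Z - 4(q_V) = 0.
Rearranging gives the reaction functions q_V = (215 - 4q_Z)/9 and q_Z = (386 - 4q_V)/10.
Substituting one into the other gives q_V = 303/37 and q_Z = 1307/37.
Total output Q = 1610/37, so price P = 391 - 4·(1610/37) = 216.9459.

216.95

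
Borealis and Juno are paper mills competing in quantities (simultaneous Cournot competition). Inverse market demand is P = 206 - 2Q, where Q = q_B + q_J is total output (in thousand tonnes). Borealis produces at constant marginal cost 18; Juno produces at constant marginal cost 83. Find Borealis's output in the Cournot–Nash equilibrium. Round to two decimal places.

Borealis's profit: π_B = (206 - 2Q)q_B - (18q_B). Setting ∂π_B/∂q_B = 0: 188 - 4q_B - 2(q_J) = 0.
Juno's first-order condition: 123 - 4q_J - 2(q_B) = 0.
Best responses: q_B = (188 - 2q_J)/4, q_J = (123 - 2q_B)/4.
Solving the pair: q_B = 253/6, q_J = 29/3.

42.17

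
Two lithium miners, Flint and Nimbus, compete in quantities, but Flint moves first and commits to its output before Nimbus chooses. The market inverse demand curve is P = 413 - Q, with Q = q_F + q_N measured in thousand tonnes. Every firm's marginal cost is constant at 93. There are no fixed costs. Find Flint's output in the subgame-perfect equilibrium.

Solve by backward induction. Given q_F, the follower Nimbus maximises π_N = (413 - q_F - q_N)q_N - 93q_N.
Setting the follower's marginal profit to zero, 320 - q_F - 2q_N = 0, i.e. q_N = (320 - q_F)/2.
The leader anticipates this reaction. Substituting into P = 413 - Q gives P = 253 - (1/2)q_F, so π_F = (253 - (1/2)q_F)q_F - 93q_F.
Maximising: ∂π_F/∂q_F = 160 - q_F = 0, giving q_F = 160.
Then q_N = (320 - 160)/2 = 80.

160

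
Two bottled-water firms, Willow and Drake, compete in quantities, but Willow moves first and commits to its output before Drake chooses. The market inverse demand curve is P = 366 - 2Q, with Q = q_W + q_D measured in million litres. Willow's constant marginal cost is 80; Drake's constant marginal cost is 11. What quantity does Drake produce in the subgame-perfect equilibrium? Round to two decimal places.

Solve by backward induction. Given q_W, the follower Drake maximises π_D = (366 - 2q_W - 2q_D)q_D - 11q_D.
Setting the follower's marginal profit to zero, 355 - 2q_W - 4q_D = 0, i.e. q_D = (355 - 2q_W)/4.
The leader anticipates this reaction. Substituting into P = 366 - 2Q gives P = 377/2 - q_W, so π_W = (377/2 - q_W)q_W - 80q_W.
Leader FOC: 217/2 - 2q_W = 0, so q_W = 217/4.
Then q_D = (355 - 2·(217/4))/4 = 493/8.

61.63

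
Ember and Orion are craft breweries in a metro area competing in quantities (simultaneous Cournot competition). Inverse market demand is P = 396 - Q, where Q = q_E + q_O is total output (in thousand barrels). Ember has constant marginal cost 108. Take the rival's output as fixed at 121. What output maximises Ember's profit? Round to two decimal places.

83.50

With the rival's output fixed at 121, Ember's profit is π_E = (396 - 121 - q_E)q_E - (108q_E) = (275 - q_E)q_E - (108q_E).
∂π_E/∂q_E = 167 - 2q_E = 0, so q_E = 167/2.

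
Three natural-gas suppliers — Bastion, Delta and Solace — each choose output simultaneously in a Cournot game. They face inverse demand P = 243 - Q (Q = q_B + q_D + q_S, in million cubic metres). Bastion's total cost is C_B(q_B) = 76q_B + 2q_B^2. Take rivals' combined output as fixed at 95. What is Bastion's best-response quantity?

With rivals' combined output fixed at 95, Bastion's profit is π_B = (243 - 95 - q_B)q_B - (76q_B + 2q_B²) = (148 - q_B)q_B - (76q_B + 2q_B²).
∂π_B/∂q_B = 72 - 6q_B = 0, so q_B = 12.

12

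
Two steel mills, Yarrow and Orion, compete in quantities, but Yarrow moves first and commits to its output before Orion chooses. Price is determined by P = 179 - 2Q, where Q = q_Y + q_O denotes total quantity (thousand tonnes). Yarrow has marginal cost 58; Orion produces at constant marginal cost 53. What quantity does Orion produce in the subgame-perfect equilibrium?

The follower Orion best-responds to any q_Y: π_O = (179 - 2Q)q_O - 53q_O.
Setting the follower's marginal profit to zero, 126 - 2q_Y - 4q_O = 0, i.e. q_O = (126 - 2q_Y)/4.
Yarrow substitutes q_O(q_Y) into its own profit: π_Y = q_Y(179 - 2q_Y - (126 - 2q_Y)/2) - 58q_Y = (116 - q_Y)q_Y - 58q_Y.
Leader FOC: 58 - 2q_Y = 0, so q_Y = 29.
Then q_O = (126 - 2·29)/4 = 17.

17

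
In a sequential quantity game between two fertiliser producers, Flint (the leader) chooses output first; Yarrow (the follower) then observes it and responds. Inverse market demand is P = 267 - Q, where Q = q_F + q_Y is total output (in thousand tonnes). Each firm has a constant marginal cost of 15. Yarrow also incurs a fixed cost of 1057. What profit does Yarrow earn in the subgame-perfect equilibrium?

The follower Yarrow best-responds to any q_F: π_Y = (267 - Q)q_Y - 15q_Y.
Follower FOC: 252 - q_F - 2q_Y = 0, so q_Y(q_F) = (252 - q_F)/2.
The leader anticipates this reaction. Substituting into P = 267 - Q gives P = 141 - (1/2)q_F, so π_F = (141 - (1/2)q_F)q_F - 15q_F.
The leader's first-order condition 126 - q_F = 0 yields q_F = 126.
Then q_Y = (252 - 126)/2 = 63.
Price P = 267 - 189 = 78.
Yarrow's profit: (78 - 15)·63 - 1057 = 2912.

2912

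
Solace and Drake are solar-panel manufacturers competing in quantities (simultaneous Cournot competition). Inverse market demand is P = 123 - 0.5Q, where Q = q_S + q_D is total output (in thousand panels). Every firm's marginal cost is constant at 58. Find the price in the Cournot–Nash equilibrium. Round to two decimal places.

79.67

A representative firm's profit is π_i = q_i(123 - 0.5Q) - 58q_i.
Setting ∂π_i/∂q_i = 0 with rivals' quantities fixed: 65 - q_i - (1/2)q_j = 0.
With identical firms every q_j equals q_i, so q_j = q_i and 65 = (3/2)q_i, giving q_i = 130/3.
Total output Q = 260/3, so price P = 123 - (1/2)·(260/3) = 239/3.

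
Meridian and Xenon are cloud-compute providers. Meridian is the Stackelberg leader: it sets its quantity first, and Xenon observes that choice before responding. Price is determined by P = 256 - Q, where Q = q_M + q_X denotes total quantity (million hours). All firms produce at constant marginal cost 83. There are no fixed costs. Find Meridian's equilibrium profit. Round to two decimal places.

The follower Xenon best-responds to any q_M: π_X = (256 - Q)q_X - 83q_X.
∂π_X/∂q_X = 173 - q_M - 2q_X = 0 gives the reaction function q_X = (173 - q_M)/2.
Meridian substitutes q_X(q_M) into its own profit: π_M = q_M(256 - q_M - (173 - q_M)/2) - 83q_M = (339/2 - (1/2)q_M)q_M - 83q_M.
Maximising: ∂π_M/∂q_M = 173/2 - q_M = 0, giving q_M = 173/2.
Then q_X = (173 - 173/2)/2 = 173/4.
Price P = 256 - 519/4 = 505/4.
Meridian's profit: (505/4 - 83)·(173/2) = 3741.1250.

3741.13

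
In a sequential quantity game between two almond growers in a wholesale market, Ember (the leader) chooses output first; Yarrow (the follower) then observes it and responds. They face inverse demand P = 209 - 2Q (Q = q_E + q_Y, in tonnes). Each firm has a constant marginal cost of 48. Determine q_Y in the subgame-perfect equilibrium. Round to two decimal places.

The follower Yarrow best-responds to any q_E: π_Y = (209 - 2Q)q_Y - 48q_Y.
∂π_Y/∂q_Y = 161 - 2q_E - 4q_Y = 0 gives the reaction function q_Y = (161 - 2q_E)/4.
The leader anticipates this reaction. Substituting into P = 209 - 2Q gives P = 257/2 - q_E, so π_E = (257/2 - q_E)q_E - 48q_E.
The leader's first-order condition 161/2 - 2q_E = 0 yields q_E = 161/4.
Then q_Y = (161 - 2·(161/4))/4 = 161/8.

20.13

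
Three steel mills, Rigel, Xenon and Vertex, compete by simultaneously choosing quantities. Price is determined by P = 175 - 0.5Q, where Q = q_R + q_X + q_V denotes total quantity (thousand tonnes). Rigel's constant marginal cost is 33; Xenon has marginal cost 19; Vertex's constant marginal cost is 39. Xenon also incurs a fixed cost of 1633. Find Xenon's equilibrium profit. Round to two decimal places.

2879.50

Rigel's profit: π_R = (175 - 0.5Q)q_R - (33q_R). Setting ∂π_R/∂q_R = 0: 142 - q_R - (1/2)(q_X + q_V) = 0.
Xenon's first-order condition: 156 - q_X - (1/2)(q_R + q_V) = 0.
Vertex's first-order condition: 136 - q_V - (1/2)(q_R + q_X) = 0.
Summing all 3 equations gives 434 − 2Q = 0, hence Q = 217.
Back-substituting: q_R = (142 − 217/2)/(1/2) = 67, q_X = (156 − 217/2)/(1/2) = 95, q_V = (136 − 217/2)/(1/2) = 55.
Price P = 175 - (1/2)·217 = 133/2.
Xenon's profit: (133/2 - 19)·95 - 1633 = 2879.5000.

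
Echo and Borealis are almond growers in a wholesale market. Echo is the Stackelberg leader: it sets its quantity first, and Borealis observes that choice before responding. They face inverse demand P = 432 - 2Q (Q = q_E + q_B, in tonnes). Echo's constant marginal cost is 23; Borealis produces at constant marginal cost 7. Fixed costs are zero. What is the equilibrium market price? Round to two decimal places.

121.25

Solve by backward induction. Given q_E, the follower Borealis maximises π_B = (432 - 2q_E - 2q_B)q_B - 7q_B.
∂π_B/∂q_B = 425 - 2q_E - 4q_B = 0 gives the reaction function q_B = (425 - 2q_E)/4.
The leader anticipates this reaction. Substituting into P = 432 - 2Q gives P = 439/2 - q_E, so π_E = (439/2 - q_E)q_E - 23q_E.
Maximising: ∂π_E/∂q_E = 393/2 - 2q_E = 0, giving q_E = 393/4.
Then q_B = (425 - 2·(393/4))/4 = 457/8.
Total output Q = 1243/8, so price P = 432 - 2·(1243/8) = 485/4.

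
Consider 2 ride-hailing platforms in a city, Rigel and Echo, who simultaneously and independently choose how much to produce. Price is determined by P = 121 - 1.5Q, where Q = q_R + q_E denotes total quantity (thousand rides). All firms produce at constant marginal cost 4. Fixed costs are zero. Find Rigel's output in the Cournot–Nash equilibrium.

A representative firm's profit is π_i = q_i(121 - 1.5Q) - 4q_i.
First-order condition (treating rivals' output as given): 117 - 3q_i - (3/2)q_j = 0.
With identical firms every q_j equals q_i, so q_j = q_i and 117 = (9/2)q_i, giving q_i = 26.

26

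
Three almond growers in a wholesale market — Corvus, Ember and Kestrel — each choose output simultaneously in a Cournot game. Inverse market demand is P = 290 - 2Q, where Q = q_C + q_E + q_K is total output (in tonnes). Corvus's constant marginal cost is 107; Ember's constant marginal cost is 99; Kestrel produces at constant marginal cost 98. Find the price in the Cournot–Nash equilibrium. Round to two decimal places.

Corvus's profit: π_C = (290 - 2Q)q_C - (107q_C). Setting ∂π_C/∂q_C = 0: 183 - 4q_C - 2(q_E + q_K) = 0.
Ember's profit: π_E = (290 - 2Q)q_E - (99q_E). Setting ∂π_E/∂q_E = 0: 191 - 4q_E - 2(q_C + q_K) = 0.
Kestrel's first-order condition: 192 - 4q_K - 2(q_C + q_E) = 0.
Adding the 3 conditions: 566 − 4Q − 4Q = 0, i.e. Q = 283/4.
Back-substituting: q_C = (183 − 283/2)/2 = 83/4, q_E = (191 − 283/2)/2 = 99/4, q_K = (192 − 283/2)/2 = 101/4.
Total output Q = 283/4, so price P = 290 - 2·(283/4) = 297/2.

148.50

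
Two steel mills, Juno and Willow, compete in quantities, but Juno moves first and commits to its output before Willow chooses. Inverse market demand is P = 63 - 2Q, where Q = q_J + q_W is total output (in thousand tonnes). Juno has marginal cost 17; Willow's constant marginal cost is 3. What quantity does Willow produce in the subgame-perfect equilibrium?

11

Solve by backward induction. Given q_J, the follower Willow maximises π_W = (63 - 2q_J - 2q_W)q_W - 3q_W.
∂π_W/∂q_W = 60 - 2q_J - 4q_W = 0 gives the reaction function q_W = (60 - 2q_J)/4.
Juno substitutes q_W(q_J) into its own profit: π_J = q_J(63 - 2q_J - (60 - 2q_J)/2) - 17q_J = (33 - q_J)q_J - 17q_J.
Leader FOC: 16 - 2q_J = 0, so q_J = 8.
Then q_W = (60 - 2·8)/4 = 11.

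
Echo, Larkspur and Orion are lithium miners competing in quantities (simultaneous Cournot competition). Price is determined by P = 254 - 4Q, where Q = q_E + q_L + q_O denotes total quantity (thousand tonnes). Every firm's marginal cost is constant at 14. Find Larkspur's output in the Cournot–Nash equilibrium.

A representative firm's profit is π_i = q_i(254 - 4Q) - 14q_i.
First-order condition (treating rivals' output as given): 240 - 8q_i - 4·Σ_{j≠i} q_j = 0.
With identical firms every q_j equals q_i, so Σ_{j≠i} q_j = 2q_i and 240 = 16q_i, giving q_i = 15.

15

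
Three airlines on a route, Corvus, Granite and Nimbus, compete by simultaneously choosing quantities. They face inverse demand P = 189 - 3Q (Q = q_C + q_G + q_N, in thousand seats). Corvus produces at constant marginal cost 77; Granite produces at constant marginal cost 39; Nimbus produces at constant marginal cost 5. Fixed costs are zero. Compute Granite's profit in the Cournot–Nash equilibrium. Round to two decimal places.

494.08

Corvus's profit: π_C = (189 - 3Q)q_C - (77q_C). Setting ∂π_C/∂q_C = 0: 112 - 6q_C - 3(q_G + q_N) = 0.
Granite's first-order condition: 150 - 6q_G - 3(q_C + q_N) = 0.
Nimbus's first-order condition: 184 - 6q_N - 3(q_C + q_G) = 0.
Summing all 3 equations gives 446 − 12Q = 0, hence Q = 223/6.
Back-substituting: q_C = (112 − 223/2)/3 = 1/6, q_G = (150 − 223/2)/3 = 77/6, q_N = (184 − 223/2)/3 = 145/6.
Price P = 189 - 3·(223/6) = 155/2.
Granite's profit: (155/2 - 39)·(77/6) = 494.0833.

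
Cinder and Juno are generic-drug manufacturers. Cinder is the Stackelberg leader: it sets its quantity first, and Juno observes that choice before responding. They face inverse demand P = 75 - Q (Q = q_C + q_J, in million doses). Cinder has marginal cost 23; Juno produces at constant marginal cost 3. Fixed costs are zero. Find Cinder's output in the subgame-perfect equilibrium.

16

Solve by backward induction. Given q_C, the follower Juno maximises π_J = (75 - q_C - q_J)q_J - 3q_J.
∂π_J/∂q_J = 72 - q_C - 2q_J = 0 gives the reaction function q_J = (72 - q_C)/2.
The leader anticipates this reaction. Substituting into P = 75 - Q gives P = 39 - (1/2)q_C, so π_C = (39 - (1/2)q_C)q_C - 23q_C.
Maximising: ∂π_C/∂q_C = 16 - q_C = 0, giving q_C = 16.
Then q_J = (72 - 16)/2 = 28.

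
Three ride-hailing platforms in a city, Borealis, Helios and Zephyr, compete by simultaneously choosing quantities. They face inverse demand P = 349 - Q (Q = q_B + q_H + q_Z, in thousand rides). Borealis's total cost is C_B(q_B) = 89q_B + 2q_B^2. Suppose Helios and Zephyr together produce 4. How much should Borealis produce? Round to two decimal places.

42.67

With rivals' combined output fixed at 4, Borealis's profit is π_B = (349 - 4 - q_B)q_B - (89q_B + 2q_B²) = (345 - q_B)q_B - (89q_B + 2q_B²).
∂π_B/∂q_B = 256 - 6q_B = 0, so q_B = 128/3.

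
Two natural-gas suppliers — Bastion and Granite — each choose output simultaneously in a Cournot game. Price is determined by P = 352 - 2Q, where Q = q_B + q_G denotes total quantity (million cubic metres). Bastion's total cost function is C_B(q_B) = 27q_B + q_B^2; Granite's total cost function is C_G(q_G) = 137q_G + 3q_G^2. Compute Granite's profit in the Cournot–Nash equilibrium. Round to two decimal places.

653.06

Bastion's profit: π_B = (352 - 2Q)q_B - (27q_B + q_B²). Setting ∂π_B/∂q_B = 0: 325 - 6q_B - 2(q_G) = 0.
Granite's profit: π_G = (352 - 2Q)q_G - (137q_G + 3q_G²). Setting ∂π_G/∂q_G = 0: 215 - 10q_G - 2(q_B) = 0.
Rearranging gives the reaction functions q_B = (325 - 2q_G)/6 and q_G = (215 - 2q_B)/10.
Substituting one into the other gives q_B = 705/14 and q_G = 80/7.
Price P = 352 - 2·(865/14) = 1599/7.
Granite's profit: (1599/7)·(80/7) - 137·(80/7) - 3(80/7)² = 653.0612.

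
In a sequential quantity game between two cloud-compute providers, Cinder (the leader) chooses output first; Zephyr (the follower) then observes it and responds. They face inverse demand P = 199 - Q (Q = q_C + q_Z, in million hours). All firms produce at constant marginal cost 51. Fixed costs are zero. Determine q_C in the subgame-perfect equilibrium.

74

The follower Zephyr best-responds to any q_C: π_Z = (199 - Q)q_Z - 51q_Z.
Follower FOC: 148 - q_C - 2q_Z = 0, so q_Z(q_C) = (148 - q_C)/2.
Cinder substitutes q_Z(q_C) into its own profit: π_C = q_C(199 - q_C - (148 - q_C)/2) - 51q_C = (125 - (1/2)q_C)q_C - 51q_C.
Leader FOC: 74 - q_C = 0, so q_C = 74.
Then q_Z = (148 - 74)/2 = 37.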